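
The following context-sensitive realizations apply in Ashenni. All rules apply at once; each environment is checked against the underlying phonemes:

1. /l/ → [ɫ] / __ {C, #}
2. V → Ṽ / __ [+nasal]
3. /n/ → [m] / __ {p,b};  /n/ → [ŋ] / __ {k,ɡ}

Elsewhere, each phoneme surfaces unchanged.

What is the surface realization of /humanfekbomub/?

[hũmãnfekbõmub]

/h/ (word-initial): no rule targets it → [h].
/u/ (between /h/ and /m/) occurs before a nasal consonant → [ũ] by rule 2.
/m/ stays [m].
Rule 2 applies to /a/ (between /m/ and /n/: before a nasal consonant) → [ã].
/n/ (between /a/ and /f/) is in the target of rule 3 but the environment (before a labial or velar stop) is not met → [n].
/f/ (between /n/ and /e/) is unaffected → [f].
/e/ (between /f/ and /k/) is in the target of rule 2 but the environment (before a nasal consonant) is not met → [e].
/k/ (between /e/ and /b/) is unaffected → [k].
/b/ stays [b].
Rule 2 applies to /o/ (between /b/ and /m/: before a nasal consonant) → [õ].
/m/ stays [m].
/u/ (between /m/ and /b/) is in the target of rule 2 but the environment (before a nasal consonant) is not met → [u].
/b/ — not in any rule's target class → [b].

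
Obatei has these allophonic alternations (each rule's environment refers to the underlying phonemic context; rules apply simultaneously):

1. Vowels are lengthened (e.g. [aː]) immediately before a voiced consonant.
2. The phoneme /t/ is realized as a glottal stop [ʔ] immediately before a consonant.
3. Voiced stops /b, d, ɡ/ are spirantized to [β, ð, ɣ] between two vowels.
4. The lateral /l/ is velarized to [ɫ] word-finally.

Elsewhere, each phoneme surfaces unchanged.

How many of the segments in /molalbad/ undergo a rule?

Segments that undergo a rule: /o/ → [oː] (rule 1); /a/ → [aː] (rule 1); /a/ → [aː] (rule 1).
All other segments surface unchanged.

3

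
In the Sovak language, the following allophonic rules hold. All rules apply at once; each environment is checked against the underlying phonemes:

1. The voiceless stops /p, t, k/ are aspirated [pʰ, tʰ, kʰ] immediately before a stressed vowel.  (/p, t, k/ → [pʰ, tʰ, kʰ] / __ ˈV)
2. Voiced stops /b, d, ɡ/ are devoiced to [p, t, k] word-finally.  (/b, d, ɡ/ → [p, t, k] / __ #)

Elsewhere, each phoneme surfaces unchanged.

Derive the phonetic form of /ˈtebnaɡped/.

Rule 1 applies to /t/ (word-initial: immediately before a stressed vowel) → [tʰ].
/e/ stays [e].
/b/ (between /e/ and /n/): rule 2 targets it, but not word-finally → unchanged [b].
/n/ — not in any rule's target class → [n].
/a/ — not in any rule's target class → [a].
/ɡ/ (between /a/ and /p/) fails the environment for rule 2, so it stays [ɡ].
/p/ (between /ɡ/ and /e/) fails the environment for rule 1, so it stays [p].
/e/ (between /p/ and /d/): no rule targets it → [e].
Rule 2 applies to /d/ (word-final: word-finally) → [t].

[ˈtʰebnaɡpet]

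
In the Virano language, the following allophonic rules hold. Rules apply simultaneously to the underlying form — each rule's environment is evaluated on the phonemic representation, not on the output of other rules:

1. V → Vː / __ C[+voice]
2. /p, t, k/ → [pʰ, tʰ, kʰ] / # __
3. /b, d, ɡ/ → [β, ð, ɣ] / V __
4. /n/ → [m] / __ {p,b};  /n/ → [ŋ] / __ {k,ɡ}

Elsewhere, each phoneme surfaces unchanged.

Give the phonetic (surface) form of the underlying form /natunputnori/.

[natuːmputnoːri]

/n/ (word-initial) fails the environment for rule 4, so it stays [n].
/a/ (between /n/ and /t/) is in the target of rule 1 but the environment (before a voiced consonant) is not met → [a].
/t/ (between /a/ and /u/) is in the target of rule 2 but the environment (word-initially) is not met → [t].
/u/ — between /t/ and /n/, before a voiced consonant — surfaces as [uː] (rule 1).
/n/ meets the environment for rule 4 (before a labial or velar stop) → [m].
/p/ (between /n/ and /u/) fails the environment for rule 2, so it stays [p].
/u/ (between /p/ and /t/) is in the target of rule 1 but the environment (before a voiced consonant) is not met → [u].
/t/ (between /u/ and /n/) fails the environment for rule 2, so it stays [t].
/n/ — between /t/ and /o/; rule 4 does not apply here → [n].
/o/ meets the environment for rule 1 (before a voiced consonant) → [oː].
/r/ — not in any rule's target class → [r].
/i/ (word-final) fails the environment for rule 1, so it stays [i].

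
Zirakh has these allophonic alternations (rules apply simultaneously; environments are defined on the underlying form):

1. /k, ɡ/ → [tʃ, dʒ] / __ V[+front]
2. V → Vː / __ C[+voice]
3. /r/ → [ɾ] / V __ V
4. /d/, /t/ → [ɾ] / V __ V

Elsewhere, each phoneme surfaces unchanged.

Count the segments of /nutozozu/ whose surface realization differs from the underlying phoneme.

3

Segments that undergo a rule: /t/ → [ɾ] (rule 4); /o/ → [oː] (rule 2); /o/ → [oː] (rule 2).
All other segments surface unchanged.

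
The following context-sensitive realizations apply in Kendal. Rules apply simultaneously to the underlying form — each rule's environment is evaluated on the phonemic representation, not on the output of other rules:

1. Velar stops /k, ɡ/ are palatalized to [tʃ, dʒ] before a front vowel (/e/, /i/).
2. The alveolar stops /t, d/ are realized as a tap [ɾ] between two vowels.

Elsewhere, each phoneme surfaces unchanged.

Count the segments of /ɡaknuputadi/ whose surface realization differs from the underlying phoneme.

2

Segments that undergo a rule: /t/ → [ɾ] (rule 2); /d/ → [ɾ] (rule 2).
All other segments surface unchanged.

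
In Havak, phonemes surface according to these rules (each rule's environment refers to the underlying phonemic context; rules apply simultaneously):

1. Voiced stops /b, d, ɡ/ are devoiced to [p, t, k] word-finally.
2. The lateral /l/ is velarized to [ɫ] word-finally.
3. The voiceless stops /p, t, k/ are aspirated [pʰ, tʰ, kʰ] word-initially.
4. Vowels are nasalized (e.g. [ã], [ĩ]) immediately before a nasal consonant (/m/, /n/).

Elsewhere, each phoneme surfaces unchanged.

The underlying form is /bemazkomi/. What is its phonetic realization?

[bẽmazkõmi]

/b/ (word-initial) fails the environment for rule 1, so it stays [b].
/e/ — between /b/ and /m/, before a nasal consonant — surfaces as [ẽ] (rule 4).
/m/ — not in any rule's target class → [m].
/a/ — between /m/ and /z/; rule 4 does not apply here → [a].
/z/ (between /a/ and /k/) is unaffected → [z].
/k/ (between /z/ and /o/) fails the environment for rule 3, so it stays [k].
/o/ (between /k/ and /m/) occurs before a nasal consonant → [õ] by rule 4.
/m/ — not in any rule's target class → [m].
/i/ (word-final) is in the target of rule 4 but the environment (before a nasal consonant) is not met → [i].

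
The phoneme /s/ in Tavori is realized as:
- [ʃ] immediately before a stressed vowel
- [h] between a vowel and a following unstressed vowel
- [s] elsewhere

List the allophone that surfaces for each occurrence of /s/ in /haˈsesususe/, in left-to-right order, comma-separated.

[ʃ], [h], [h], [h]

Occurrence 1 (position 3): immediately before a stressed vowel → [ʃ].
Occurrence 2 (position 5): between a vowel and a following unstressed vowel → [h].
Occurrence 3 (position 7): between a vowel and a following unstressed vowel → [h].
Occurrence 4 (position 9): between a vowel and a following unstressed vowel → [h].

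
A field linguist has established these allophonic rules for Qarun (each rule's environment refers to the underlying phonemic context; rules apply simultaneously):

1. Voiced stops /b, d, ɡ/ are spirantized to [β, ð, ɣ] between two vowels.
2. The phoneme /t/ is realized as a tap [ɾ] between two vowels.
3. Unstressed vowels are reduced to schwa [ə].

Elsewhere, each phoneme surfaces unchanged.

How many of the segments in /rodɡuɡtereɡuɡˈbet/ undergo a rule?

6

Segments that undergo a rule: /o/ → [ə] (rule 3); /u/ → [ə] (rule 3); /e/ → [ə] (rule 3); /e/ → [ə] (rule 3); /ɡ/ → [ɣ] (rule 1); /u/ → [ə] (rule 3).
All other segments surface unchanged.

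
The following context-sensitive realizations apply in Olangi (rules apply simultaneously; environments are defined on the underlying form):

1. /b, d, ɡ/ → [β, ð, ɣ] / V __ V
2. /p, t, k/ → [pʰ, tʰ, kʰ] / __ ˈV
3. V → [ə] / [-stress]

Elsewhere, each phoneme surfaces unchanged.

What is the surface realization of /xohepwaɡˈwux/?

/o/ (between /x/ and /h/): in an unstressed syllable, so rule 3 applies → [ə].
/e/ (between /h/ and /p/) occurs in an unstressed syllable → [ə] by rule 3.
/p/ (between /e/ and /w/): rule 2 targets it, but not immediately before a stressed vowel → unchanged [p].
Rule 3 applies to /a/ (between /w/ and /ɡ/: in an unstressed syllable) → [ə].
/ɡ/ (between /a/ and /w/) fails the environment for rule 1, so it stays [ɡ].
/u/ (between /w/ and /x/) fails the environment for rule 3, so it stays [u].

[xəhəpwəɡˈwux]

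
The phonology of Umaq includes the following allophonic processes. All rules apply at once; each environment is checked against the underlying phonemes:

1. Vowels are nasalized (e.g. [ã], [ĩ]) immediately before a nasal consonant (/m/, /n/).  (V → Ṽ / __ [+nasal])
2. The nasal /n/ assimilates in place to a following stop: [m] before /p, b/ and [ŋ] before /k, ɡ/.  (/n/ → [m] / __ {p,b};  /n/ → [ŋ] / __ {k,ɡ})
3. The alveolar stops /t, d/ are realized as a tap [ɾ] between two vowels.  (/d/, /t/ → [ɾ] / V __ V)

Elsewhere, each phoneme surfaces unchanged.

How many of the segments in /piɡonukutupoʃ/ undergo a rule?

2

Segments that undergo a rule: /o/ → [õ] (rule 1); /t/ → [ɾ] (rule 3).
All other segments surface unchanged.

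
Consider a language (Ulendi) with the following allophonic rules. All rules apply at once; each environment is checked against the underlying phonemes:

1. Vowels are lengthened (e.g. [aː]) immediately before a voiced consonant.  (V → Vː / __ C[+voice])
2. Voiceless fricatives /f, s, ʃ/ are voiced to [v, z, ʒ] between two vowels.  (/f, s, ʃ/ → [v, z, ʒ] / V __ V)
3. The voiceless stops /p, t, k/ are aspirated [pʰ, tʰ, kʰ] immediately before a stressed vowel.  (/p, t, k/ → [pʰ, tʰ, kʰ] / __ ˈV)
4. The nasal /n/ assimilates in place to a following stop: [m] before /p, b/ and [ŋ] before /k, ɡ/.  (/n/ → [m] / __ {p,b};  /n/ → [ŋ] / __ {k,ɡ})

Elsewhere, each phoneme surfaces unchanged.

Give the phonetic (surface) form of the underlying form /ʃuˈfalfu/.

[ʃuˈvaːlfu]

/ʃ/ (word-initial) is in the target of rule 2 but the environment (between two vowels) is not met → [ʃ].
/u/ — between /ʃ/ and /f/; rule 1 does not apply here → [u].
/f/ (between /u/ and /a/): between two vowels, so rule 2 applies → [v].
Rule 1 applies to /a/ (between /f/ and /l/: before a voiced consonant) → [aː].
/l/ — not in any rule's target class → [l].
/f/ (between /l/ and /u/) fails the environment for rule 2, so it stays [f].
/u/ (word-final): rule 1 targets it, but not before a voiced consonant → unchanged [u].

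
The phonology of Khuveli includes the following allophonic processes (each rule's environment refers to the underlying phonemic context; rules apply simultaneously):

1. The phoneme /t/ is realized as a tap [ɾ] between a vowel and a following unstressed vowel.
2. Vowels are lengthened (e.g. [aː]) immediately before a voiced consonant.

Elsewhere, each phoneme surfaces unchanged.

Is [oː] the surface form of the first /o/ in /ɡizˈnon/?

Yes

/o/ meets the environment for rule 2 (before a voiced consonant) → [oː].
The actual realization is [oː], which matches [oː].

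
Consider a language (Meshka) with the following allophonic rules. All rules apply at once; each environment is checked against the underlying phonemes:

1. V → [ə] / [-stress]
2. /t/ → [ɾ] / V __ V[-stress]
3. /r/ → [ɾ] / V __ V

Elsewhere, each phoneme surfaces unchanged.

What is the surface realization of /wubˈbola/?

[wəbˈbolə]

/w/ (word-initial): no rule targets it → [w].
Rule 1 applies to /u/ (between /w/ and /b/: in an unstressed syllable) → [ə].
/b/ stays [b].
/b/ (between /b/ and /o/): no rule targets it → [b].
/o/ (between /b/ and /l/): rule 1 targets it, but not in an unstressed syllable → unchanged [o].
/l/ stays [l].
/a/ meets the environment for rule 1 (in an unstressed syllable) → [ə].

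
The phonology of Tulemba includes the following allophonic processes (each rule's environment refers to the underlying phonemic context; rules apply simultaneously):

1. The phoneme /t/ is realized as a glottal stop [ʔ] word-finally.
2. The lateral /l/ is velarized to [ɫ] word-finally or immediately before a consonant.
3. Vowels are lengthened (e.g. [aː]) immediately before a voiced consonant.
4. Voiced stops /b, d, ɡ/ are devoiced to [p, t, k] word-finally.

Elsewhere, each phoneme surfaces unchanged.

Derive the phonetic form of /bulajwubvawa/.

[buːlaːjwuːbvaːwa]

/b/ — word-initial; rule 4 does not apply here → [b].
/u/ (between /b/ and /l/): before a voiced consonant, so rule 3 applies → [uː].
/l/ — between /u/ and /a/; rule 2 does not apply here → [l].
Rule 3 applies to /a/ (between /l/ and /j/: before a voiced consonant) → [aː].
/j/ (between /a/ and /w/): no rule targets it → [j].
/w/ — not in any rule's target class → [w].
/u/ — between /w/ and /b/, before a voiced consonant — surfaces as [uː] (rule 3).
/b/ (between /u/ and /v/) is in the target of rule 4 but the environment (word-finally) is not met → [b].
/v/ (between /b/ and /a/) is unaffected → [v].
/a/ (between /v/ and /w/): before a voiced consonant, so rule 3 applies → [aː].
/w/ stays [w].
/a/ (word-final): rule 3 targets it, but not before a voiced consonant → unchanged [a].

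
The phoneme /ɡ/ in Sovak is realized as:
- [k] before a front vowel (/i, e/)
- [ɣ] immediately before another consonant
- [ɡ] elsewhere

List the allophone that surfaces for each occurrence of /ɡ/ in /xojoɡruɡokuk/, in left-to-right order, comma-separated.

Occurrence 1 (position 5): immediately before another consonant → [ɣ].
Occurrence 2 (position 8): no conditioning environment matches → elsewhere allophone [ɡ].

[ɣ], [ɡ]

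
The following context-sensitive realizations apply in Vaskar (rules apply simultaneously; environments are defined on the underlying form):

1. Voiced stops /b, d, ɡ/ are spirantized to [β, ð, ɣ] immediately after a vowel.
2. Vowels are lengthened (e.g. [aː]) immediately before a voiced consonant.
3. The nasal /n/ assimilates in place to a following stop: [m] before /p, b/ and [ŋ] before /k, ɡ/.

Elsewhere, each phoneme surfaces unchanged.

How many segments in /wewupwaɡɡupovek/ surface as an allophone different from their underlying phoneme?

4

Segments that undergo a rule: /e/ → [eː] (rule 2); /a/ → [aː] (rule 2); /ɡ/ → [ɣ] (rule 1); /o/ → [oː] (rule 2).
All other segments surface unchanged.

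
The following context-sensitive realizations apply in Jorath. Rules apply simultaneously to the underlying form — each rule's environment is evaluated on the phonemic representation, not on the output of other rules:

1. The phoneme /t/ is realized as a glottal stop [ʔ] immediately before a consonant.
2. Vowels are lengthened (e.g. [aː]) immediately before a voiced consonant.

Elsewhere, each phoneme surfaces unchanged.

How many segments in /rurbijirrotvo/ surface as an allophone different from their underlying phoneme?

Segments that undergo a rule: /u/ → [uː] (rule 2); /i/ → [iː] (rule 2); /i/ → [iː] (rule 2); /t/ → [ʔ] (rule 1).
All other segments surface unchanged.

4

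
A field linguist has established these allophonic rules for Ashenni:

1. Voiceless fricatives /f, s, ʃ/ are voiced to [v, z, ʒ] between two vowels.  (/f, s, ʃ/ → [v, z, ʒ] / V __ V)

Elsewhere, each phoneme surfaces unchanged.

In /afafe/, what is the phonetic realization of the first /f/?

/f/ (between /a/ and /a/): between two vowels, so rule 1 applies → [v].

[v]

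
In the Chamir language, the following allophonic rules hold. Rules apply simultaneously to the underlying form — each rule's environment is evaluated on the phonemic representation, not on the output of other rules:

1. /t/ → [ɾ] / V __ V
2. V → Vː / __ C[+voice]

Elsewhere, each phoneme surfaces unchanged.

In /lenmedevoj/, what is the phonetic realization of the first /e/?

/e/ — between /l/ and /n/, before a voiced consonant — surfaces as [eː] (rule 2).

[eː]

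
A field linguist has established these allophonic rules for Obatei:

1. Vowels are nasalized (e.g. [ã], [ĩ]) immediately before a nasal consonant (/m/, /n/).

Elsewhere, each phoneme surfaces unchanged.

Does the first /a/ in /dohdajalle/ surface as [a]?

Yes

/a/ — between /d/ and /j/; rule 1 does not apply here → [a].
The actual realization is [a], which matches [a].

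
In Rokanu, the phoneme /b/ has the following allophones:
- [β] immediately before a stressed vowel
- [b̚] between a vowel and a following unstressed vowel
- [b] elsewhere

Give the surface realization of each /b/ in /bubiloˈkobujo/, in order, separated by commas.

[b], [b̚], [b̚]

Occurrence 1 (position 1): no conditioning environment matches → elsewhere allophone [b].
Occurrence 2 (position 3): between a vowel and a following unstressed vowel → [b̚].
Occurrence 3 (position 9): between a vowel and a following unstressed vowel → [b̚].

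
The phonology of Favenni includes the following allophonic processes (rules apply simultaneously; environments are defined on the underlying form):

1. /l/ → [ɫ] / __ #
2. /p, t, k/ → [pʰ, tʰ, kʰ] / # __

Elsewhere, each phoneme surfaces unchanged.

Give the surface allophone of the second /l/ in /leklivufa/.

/l/ (between /k/ and /i/) fails the environment for rule 1, so it stays [l].

[l]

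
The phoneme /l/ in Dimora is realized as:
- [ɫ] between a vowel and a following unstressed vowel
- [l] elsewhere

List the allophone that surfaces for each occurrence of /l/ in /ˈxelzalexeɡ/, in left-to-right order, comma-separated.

[l], [ɫ]

Occurrence 1 (position 3): no conditioning environment matches → elsewhere allophone [l].
Occurrence 2 (position 6): between a vowel and a following unstressed vowel → [ɫ].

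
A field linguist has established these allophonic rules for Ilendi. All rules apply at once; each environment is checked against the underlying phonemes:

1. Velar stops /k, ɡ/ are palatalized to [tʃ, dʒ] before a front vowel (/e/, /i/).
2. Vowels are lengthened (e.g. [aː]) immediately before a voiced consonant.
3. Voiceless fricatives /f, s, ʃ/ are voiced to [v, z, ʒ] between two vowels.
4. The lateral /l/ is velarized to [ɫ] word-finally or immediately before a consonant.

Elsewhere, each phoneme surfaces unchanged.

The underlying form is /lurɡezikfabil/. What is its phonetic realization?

/l/ (word-initial) is in the target of rule 4 but the environment (word-finally or immediately before a consonant) is not met → [l].
Rule 2 applies to /u/ (between /l/ and /r/: before a voiced consonant) → [uː].
/r/ — not in any rule's target class → [r].
/ɡ/ (between /r/ and /e/) occurs before a front vowel → [dʒ] by rule 1.
/e/ (between /ɡ/ and /z/) occurs before a voiced consonant → [eː] by rule 2.
/z/ — not in any rule's target class → [z].
/i/ (between /z/ and /k/) is in the target of rule 2 but the environment (before a voiced consonant) is not met → [i].
/k/ (between /i/ and /f/) fails the environment for rule 1, so it stays [k].
/f/ (between /k/ and /a/) fails the environment for rule 3, so it stays [f].
/a/ (between /f/ and /b/): before a voiced consonant, so rule 2 applies → [aː].
/b/ stays [b].
/i/ (between /b/ and /l/): before a voiced consonant, so rule 2 applies → [iː].
/l/ — word-final, word-finally or immediately before a consonant — surfaces as [ɫ] (rule 4).

[luːrdʒeːzikfaːbiːɫ]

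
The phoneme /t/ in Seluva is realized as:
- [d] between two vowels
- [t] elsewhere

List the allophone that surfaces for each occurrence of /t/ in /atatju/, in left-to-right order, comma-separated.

[d], [t]

Occurrence 1 (position 2): between two vowels → [d].
Occurrence 2 (position 4): no conditioning environment matches → elsewhere allophone [t].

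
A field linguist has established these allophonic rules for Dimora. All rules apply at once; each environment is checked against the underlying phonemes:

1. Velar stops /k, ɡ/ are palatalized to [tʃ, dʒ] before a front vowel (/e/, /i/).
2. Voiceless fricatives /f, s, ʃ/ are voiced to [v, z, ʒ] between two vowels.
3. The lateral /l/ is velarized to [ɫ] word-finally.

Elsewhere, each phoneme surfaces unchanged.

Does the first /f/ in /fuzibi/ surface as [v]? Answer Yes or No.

No

/f/ (word-initial): rule 2 targets it, but not between two vowels → unchanged [f].
The actual realization is [f], not [v].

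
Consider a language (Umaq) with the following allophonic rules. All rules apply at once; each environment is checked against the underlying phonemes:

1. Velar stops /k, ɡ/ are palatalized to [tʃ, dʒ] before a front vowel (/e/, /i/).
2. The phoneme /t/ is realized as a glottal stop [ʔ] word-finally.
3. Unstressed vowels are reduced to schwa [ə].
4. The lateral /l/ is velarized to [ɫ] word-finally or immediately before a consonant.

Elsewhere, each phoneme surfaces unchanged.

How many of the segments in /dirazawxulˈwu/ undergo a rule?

Segments that undergo a rule: /i/ → [ə] (rule 3); /a/ → [ə] (rule 3); /a/ → [ə] (rule 3); /u/ → [ə] (rule 3); /l/ → [ɫ] (rule 4).
All other segments surface unchanged.

5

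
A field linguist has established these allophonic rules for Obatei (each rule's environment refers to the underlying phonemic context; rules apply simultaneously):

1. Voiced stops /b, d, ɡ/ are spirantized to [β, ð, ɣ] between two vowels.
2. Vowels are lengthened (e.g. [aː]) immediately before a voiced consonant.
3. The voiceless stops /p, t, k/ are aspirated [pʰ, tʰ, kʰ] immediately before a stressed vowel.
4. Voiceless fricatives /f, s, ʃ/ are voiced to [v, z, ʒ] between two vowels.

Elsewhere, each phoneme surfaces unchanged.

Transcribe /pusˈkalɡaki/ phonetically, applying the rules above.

/p/ (word-initial) is in the target of rule 3 but the environment (immediately before a stressed vowel) is not met → [p].
/u/ (between /p/ and /s/): rule 2 targets it, but not before a voiced consonant → unchanged [u].
/s/ — between /u/ and /k/; rule 4 does not apply here → [s].
Rule 3 applies to /k/ (between /s/ and /a/: immediately before a stressed vowel) → [kʰ].
/a/ meets the environment for rule 2 (before a voiced consonant) → [aː].
/l/ (between /a/ and /ɡ/): no rule targets it → [l].
/ɡ/ (between /l/ and /a/) is in the target of rule 1 but the environment (between two vowels) is not met → [ɡ].
/a/ (between /ɡ/ and /k/): rule 2 targets it, but not before a voiced consonant → unchanged [a].
/k/ (between /a/ and /i/) fails the environment for rule 3, so it stays [k].
/i/ (word-final): rule 2 targets it, but not before a voiced consonant → unchanged [i].

[pusˈkʰaːlɡaki]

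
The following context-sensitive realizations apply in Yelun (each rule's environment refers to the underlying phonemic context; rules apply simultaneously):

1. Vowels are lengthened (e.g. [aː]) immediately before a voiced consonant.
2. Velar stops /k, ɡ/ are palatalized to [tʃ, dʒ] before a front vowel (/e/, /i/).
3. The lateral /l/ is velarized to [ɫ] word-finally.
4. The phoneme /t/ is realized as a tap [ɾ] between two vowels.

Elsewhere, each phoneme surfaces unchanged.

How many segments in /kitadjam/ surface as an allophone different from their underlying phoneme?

4

Segments that undergo a rule: /k/ → [tʃ] (rule 2); /t/ → [ɾ] (rule 4); /a/ → [aː] (rule 1); /a/ → [aː] (rule 1).
All other segments surface unchanged.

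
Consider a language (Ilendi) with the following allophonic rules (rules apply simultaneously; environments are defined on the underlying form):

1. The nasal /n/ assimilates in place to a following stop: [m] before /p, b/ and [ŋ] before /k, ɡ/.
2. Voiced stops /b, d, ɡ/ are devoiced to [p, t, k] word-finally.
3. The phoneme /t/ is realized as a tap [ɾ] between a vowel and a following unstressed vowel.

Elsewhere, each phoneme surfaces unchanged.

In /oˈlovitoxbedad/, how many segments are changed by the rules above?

Segments that undergo a rule: /t/ → [ɾ] (rule 3); /d/ → [t] (rule 2).
All other segments surface unchanged.

2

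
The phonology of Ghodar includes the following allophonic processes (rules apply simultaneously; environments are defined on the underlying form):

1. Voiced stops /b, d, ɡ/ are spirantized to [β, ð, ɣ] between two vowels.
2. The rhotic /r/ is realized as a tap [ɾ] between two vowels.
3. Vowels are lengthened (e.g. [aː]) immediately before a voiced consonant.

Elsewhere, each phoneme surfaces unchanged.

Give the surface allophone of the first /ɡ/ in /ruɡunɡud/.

[ɣ]

Rule 1 applies to /ɡ/ (between /u/ and /u/: between two vowels) → [ɣ].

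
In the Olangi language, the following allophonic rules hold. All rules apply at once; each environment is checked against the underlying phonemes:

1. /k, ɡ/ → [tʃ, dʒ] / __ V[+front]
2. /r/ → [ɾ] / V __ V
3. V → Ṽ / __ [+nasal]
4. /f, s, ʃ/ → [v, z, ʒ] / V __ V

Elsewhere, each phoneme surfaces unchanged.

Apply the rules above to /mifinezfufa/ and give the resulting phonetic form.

[mivĩnezfuva]

/m/ (word-initial): no rule targets it → [m].
/i/ — between /m/ and /f/; rule 3 does not apply here → [i].
/f/ — between /i/ and /i/, between two vowels — surfaces as [v] (rule 4).
/i/ — between /f/ and /n/, before a nasal consonant — surfaces as [ĩ] (rule 3).
/n/ stays [n].
/e/ (between /n/ and /z/) is in the target of rule 3 but the environment (before a nasal consonant) is not met → [e].
/z/ stays [z].
/f/ — between /z/ and /u/; rule 4 does not apply here → [f].
/u/ (between /f/ and /f/) fails the environment for rule 3, so it stays [u].
/f/ (between /u/ and /a/): between two vowels, so rule 4 applies → [v].
/a/ — word-final; rule 3 does not apply here → [a].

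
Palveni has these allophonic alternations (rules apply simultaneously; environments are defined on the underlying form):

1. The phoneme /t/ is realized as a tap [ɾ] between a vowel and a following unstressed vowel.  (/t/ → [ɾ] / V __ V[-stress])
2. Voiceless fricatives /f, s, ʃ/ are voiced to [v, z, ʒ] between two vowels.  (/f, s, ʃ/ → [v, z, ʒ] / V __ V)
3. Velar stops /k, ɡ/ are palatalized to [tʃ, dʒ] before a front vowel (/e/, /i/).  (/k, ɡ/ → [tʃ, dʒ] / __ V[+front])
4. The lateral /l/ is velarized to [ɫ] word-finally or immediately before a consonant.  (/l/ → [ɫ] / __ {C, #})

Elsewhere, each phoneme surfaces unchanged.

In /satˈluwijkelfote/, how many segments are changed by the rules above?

Segments that undergo a rule: /k/ → [tʃ] (rule 3); /l/ → [ɫ] (rule 4); /t/ → [ɾ] (rule 1).
All other segments surface unchanged.

3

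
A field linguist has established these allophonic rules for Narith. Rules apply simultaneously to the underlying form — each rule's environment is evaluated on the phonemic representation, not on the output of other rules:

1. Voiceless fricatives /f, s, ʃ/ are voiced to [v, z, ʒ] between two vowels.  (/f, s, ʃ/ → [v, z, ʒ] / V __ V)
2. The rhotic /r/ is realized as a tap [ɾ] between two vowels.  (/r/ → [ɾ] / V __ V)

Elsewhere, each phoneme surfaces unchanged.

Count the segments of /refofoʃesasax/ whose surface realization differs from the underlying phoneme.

5

Segments that undergo a rule: /f/ → [v] (rule 1); /f/ → [v] (rule 1); /ʃ/ → [ʒ] (rule 1); /s/ → [z] (rule 1); /s/ → [z] (rule 1).
All other segments surface unchanged.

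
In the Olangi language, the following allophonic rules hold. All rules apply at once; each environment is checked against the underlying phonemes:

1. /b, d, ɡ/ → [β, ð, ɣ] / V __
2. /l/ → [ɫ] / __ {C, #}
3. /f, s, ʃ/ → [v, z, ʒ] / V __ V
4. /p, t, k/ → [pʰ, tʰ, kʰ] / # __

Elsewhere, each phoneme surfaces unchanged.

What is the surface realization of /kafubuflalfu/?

[kʰavuβuflaɫfu]

/k/ meets the environment for rule 4 (word-initially) → [kʰ].
/a/ stays [a].
/f/ (between /a/ and /u/) occurs between two vowels → [v] by rule 3.
/u/ stays [u].
/b/ (between /u/ and /u/): immediately after a vowel, so rule 1 applies → [β].
/u/ stays [u].
/f/ (between /u/ and /l/) fails the environment for rule 3, so it stays [f].
/l/ (between /f/ and /a/) is in the target of rule 2 but the environment (word-finally or immediately before a consonant) is not met → [l].
/a/ (between /l/ and /l/) is unaffected → [a].
Rule 2 applies to /l/ (between /a/ and /f/: word-finally or immediately before a consonant) → [ɫ].
/f/ (between /l/ and /u/) is in the target of rule 3 but the environment (between two vowels) is not met → [f].
/u/ (word-final): no rule targets it → [u].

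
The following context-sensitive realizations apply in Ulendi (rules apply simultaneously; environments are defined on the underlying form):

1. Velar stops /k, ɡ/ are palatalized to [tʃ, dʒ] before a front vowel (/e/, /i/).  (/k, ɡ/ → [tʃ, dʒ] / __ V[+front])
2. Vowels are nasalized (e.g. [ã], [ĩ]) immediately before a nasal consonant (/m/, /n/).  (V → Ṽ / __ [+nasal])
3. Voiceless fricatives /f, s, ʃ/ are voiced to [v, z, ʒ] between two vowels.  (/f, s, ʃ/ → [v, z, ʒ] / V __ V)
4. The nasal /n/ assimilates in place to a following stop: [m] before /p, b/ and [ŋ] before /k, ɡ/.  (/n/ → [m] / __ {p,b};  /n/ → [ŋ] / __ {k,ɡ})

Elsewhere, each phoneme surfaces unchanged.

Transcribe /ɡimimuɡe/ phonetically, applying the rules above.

[dʒĩmĩmudʒe]

/ɡ/ (word-initial) occurs before a front vowel → [dʒ] by rule 1.
/i/ (between /ɡ/ and /m/): before a nasal consonant, so rule 2 applies → [ĩ].
/m/ stays [m].
Rule 2 applies to /i/ (between /m/ and /m/: before a nasal consonant) → [ĩ].
/m/ (between /i/ and /u/) is unaffected → [m].
/u/ (between /m/ and /ɡ/): rule 2 targets it, but not before a nasal consonant → unchanged [u].
/ɡ/ (between /u/ and /e/) occurs before a front vowel → [dʒ] by rule 1.
/e/ (word-final) fails the environment for rule 2, so it stays [e].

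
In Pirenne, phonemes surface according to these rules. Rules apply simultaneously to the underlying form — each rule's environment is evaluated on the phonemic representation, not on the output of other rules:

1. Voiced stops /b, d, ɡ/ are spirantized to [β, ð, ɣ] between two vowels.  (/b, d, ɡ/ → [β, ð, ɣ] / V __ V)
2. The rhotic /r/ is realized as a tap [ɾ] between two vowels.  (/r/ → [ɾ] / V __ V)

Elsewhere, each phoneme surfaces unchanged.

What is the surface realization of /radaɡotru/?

/r/ (word-initial) fails the environment for rule 2, so it stays [r].
/a/ — not in any rule's target class → [a].
/d/ meets the environment for rule 1 (between two vowels) → [ð].
/a/ stays [a].
/ɡ/ — between /a/ and /o/, between two vowels — surfaces as [ɣ] (rule 1).
/o/ (between /ɡ/ and /t/) is unaffected → [o].
/t/ stays [t].
/r/ (between /t/ and /u/): rule 2 targets it, but not between two vowels → unchanged [r].
/u/ (word-final) is unaffected → [u].

[raðaɣotru]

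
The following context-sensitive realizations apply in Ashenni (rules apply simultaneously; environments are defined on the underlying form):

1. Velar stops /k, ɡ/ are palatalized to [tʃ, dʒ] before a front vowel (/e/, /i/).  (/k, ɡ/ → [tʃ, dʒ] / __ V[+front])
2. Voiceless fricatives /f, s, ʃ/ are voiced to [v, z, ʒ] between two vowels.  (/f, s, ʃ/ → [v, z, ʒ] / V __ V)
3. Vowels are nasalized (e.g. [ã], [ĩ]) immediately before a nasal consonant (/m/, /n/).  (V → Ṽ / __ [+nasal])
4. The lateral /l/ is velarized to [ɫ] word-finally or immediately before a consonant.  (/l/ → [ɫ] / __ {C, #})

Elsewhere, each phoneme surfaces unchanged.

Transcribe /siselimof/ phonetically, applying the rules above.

/s/ (word-initial) is in the target of rule 2 but the environment (between two vowels) is not met → [s].
/i/ (between /s/ and /s/) is in the target of rule 3 but the environment (before a nasal consonant) is not met → [i].
/s/ — between /i/ and /e/, between two vowels — surfaces as [z] (rule 2).
/e/ (between /s/ and /l/): rule 3 targets it, but not before a nasal consonant → unchanged [e].
/l/ — between /e/ and /i/; rule 4 does not apply here → [l].
Rule 3 applies to /i/ (between /l/ and /m/: before a nasal consonant) → [ĩ].
/m/ stays [m].
/o/ — between /m/ and /f/; rule 3 does not apply here → [o].
/f/ (word-final) is in the target of rule 2 but the environment (between two vowels) is not met → [f].

[sizelĩmof]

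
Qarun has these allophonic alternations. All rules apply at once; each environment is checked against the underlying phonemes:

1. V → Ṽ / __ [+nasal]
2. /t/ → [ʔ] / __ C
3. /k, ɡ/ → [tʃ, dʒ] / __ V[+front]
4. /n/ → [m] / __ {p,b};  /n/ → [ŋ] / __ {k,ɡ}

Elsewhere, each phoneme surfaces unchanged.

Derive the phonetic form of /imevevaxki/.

/i/ (word-initial): before a nasal consonant, so rule 1 applies → [ĩ].
/e/ (between /m/ and /v/) fails the environment for rule 1, so it stays [e].
/e/ (between /v/ and /v/): rule 1 targets it, but not before a nasal consonant → unchanged [e].
/a/ — between /v/ and /x/; rule 1 does not apply here → [a].
/k/ (between /x/ and /i/): before a front vowel, so rule 3 applies → [tʃ].
/i/ (word-final) fails the environment for rule 1, so it stays [i].

[ĩmevevaxtʃi]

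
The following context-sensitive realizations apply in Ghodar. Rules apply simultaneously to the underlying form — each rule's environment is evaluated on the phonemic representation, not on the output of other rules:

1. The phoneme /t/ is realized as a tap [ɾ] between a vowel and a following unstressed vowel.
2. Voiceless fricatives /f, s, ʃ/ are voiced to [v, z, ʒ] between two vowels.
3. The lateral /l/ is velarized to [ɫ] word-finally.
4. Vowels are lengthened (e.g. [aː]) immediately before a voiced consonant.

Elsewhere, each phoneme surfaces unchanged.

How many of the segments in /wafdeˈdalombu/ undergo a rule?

Segments that undergo a rule: /e/ → [eː] (rule 4); /a/ → [aː] (rule 4); /o/ → [oː] (rule 4).
All other segments surface unchanged.

3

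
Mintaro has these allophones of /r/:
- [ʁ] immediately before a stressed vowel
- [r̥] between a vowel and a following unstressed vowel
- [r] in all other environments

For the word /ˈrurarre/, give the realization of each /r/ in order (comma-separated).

Occurrence 1 (position 1): immediately before a stressed vowel → [ʁ].
Occurrence 2 (position 3): between a vowel and a following unstressed vowel → [r̥].
Occurrence 3 (position 5): no conditioning environment matches → elsewhere allophone [r].
Occurrence 4 (position 6): no conditioning environment matches → elsewhere allophone [r].

[ʁ], [r̥], [r], [r]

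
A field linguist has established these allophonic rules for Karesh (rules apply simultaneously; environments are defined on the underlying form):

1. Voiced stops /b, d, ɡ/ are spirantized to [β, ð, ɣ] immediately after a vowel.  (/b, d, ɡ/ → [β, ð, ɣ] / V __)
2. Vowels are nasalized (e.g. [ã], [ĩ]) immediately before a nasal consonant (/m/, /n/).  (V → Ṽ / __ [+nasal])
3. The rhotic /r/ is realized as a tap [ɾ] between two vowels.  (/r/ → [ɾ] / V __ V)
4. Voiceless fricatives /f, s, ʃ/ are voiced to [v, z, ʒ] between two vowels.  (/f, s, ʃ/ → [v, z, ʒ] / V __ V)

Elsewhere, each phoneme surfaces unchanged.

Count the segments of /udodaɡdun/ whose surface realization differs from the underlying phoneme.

Segments that undergo a rule: /d/ → [ð] (rule 1); /d/ → [ð] (rule 1); /ɡ/ → [ɣ] (rule 1); /u/ → [ũ] (rule 2).
All other segments surface unchanged.

4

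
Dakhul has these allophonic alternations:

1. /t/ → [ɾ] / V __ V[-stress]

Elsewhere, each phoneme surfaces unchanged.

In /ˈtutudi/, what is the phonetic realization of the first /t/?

/t/ (word-initial): rule 1 targets it, but not between a vowel and a following unstressed vowel → unchanged [t].

[t]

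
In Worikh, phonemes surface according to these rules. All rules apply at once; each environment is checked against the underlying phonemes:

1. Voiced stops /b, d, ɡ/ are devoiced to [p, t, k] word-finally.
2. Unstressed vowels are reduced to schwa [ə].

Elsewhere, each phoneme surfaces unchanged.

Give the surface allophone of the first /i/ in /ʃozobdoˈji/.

[i]

/i/ — word-final; rule 2 does not apply here → [i].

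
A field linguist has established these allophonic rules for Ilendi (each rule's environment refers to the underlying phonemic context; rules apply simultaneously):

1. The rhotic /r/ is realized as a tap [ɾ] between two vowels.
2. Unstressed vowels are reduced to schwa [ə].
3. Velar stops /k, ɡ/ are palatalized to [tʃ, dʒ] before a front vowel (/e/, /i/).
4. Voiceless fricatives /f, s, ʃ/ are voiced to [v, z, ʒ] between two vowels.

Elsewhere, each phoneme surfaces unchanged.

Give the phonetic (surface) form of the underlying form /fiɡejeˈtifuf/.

/f/ (word-initial): rule 4 targets it, but not between two vowels → unchanged [f].
/i/ (between /f/ and /ɡ/): in an unstressed syllable, so rule 2 applies → [ə].
/ɡ/ — between /i/ and /e/, before a front vowel — surfaces as [dʒ] (rule 3).
/e/ — between /ɡ/ and /j/, in an unstressed syllable — surfaces as [ə] (rule 2).
/j/ stays [j].
/e/ (between /j/ and /t/): in an unstressed syllable, so rule 2 applies → [ə].
/t/ (between /e/ and /i/): no rule targets it → [t].
/i/ (between /t/ and /f/) fails the environment for rule 2, so it stays [i].
Rule 4 applies to /f/ (between /i/ and /u/: between two vowels) → [v].
/u/ (between /f/ and /f/): in an unstressed syllable, so rule 2 applies → [ə].
/f/ (word-final) fails the environment for rule 4, so it stays [f].

[fədʒəjəˈtivəf]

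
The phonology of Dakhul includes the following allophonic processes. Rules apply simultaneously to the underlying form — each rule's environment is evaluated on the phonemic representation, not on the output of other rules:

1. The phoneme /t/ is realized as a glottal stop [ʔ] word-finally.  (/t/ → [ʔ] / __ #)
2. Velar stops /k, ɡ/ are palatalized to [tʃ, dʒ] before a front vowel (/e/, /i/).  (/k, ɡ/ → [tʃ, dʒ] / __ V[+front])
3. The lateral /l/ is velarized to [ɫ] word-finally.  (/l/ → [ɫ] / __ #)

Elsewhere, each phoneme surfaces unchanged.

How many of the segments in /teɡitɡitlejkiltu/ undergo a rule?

Segments that undergo a rule: /ɡ/ → [dʒ] (rule 2); /ɡ/ → [dʒ] (rule 2); /k/ → [tʃ] (rule 2).
All other segments surface unchanged.

3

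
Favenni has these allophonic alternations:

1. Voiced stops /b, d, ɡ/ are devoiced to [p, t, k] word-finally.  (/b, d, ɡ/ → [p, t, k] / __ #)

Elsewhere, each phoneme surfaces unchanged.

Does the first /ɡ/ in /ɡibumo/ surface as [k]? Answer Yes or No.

No

/ɡ/ (word-initial) fails the environment for rule 1, so it stays [ɡ].
The actual realization is [ɡ], not [k].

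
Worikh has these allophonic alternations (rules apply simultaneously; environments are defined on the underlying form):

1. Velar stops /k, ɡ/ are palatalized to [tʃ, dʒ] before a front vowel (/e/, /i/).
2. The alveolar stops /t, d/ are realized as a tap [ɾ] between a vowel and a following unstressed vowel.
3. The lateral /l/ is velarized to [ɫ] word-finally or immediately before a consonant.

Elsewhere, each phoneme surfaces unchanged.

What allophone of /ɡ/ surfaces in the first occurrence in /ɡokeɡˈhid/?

/ɡ/ (word-initial) is in the target of rule 1 but the environment (before a front vowel) is not met → [ɡ].

[ɡ]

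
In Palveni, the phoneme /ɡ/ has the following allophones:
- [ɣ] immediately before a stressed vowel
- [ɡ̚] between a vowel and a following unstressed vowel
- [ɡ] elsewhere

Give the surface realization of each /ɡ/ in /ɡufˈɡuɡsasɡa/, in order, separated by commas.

[ɡ], [ɣ], [ɡ], [ɡ]

Occurrence 1 (position 1): no conditioning environment matches → elsewhere allophone [ɡ].
Occurrence 2 (position 4): immediately before a stressed vowel → [ɣ].
Occurrence 3 (position 6): no conditioning environment matches → elsewhere allophone [ɡ].
Occurrence 4 (position 10): no conditioning environment matches → elsewhere allophone [ɡ].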